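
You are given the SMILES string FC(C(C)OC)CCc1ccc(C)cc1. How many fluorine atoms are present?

1

Scan the SMILES for F atoms (remember two-letter symbols like Cl and Br are single atoms).
Fluorine count: 1.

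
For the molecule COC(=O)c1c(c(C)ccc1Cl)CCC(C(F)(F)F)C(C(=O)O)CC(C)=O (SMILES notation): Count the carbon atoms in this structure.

18

Count every carbon token in the SMILES (each C, including those in ring-closure positions and inside branches).
Carbon count: 18.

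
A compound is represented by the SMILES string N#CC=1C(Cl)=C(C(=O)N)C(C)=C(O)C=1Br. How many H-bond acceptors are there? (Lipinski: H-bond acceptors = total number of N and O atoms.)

N atoms: 2; O atoms: 2.
Lipinski HBA = 2 + 2 = 4.

4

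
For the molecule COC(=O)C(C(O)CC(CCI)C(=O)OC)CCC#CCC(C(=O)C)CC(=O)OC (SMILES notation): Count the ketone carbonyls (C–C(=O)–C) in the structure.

1

The ketone motif appears at heavy-atom position 23 in the SMILES.
Other groups present: 1 alkyne, 3 ester, 1 hydroxyl.
Ketone count: 1.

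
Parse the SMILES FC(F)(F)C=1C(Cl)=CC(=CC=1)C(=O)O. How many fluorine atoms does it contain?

Scan the SMILES for F atoms (remember two-letter symbols like Cl and Br are single atoms).
Fluorine count: 3.

3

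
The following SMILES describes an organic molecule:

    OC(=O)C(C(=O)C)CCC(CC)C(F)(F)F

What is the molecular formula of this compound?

C10H15F3O3

Walk through each heavy atom and fill implicit hydrogens from standard valence (C 4, N 3, O 2, S 2, halogen 1):
  atom 1: O, bond orders sum to 1 (valence 2) → 1 H
  atom 2: C, bond orders sum to 4 (valence 4) → 0 H
  atom 3: O, bond orders sum to 2 (valence 2) → 0 H
  atom 4: C, bond orders sum to 3 (valence 4) → 1 H
  atom 5: C, bond orders sum to 4 (valence 4) → 0 H
  atom 6: O, bond orders sum to 2 (valence 2) → 0 H
  atom 7: C, bond orders sum to 1 (valence 4) → 3 H
  atom 8: C, bond orders sum to 2 (valence 4) → 2 H
  atom 9: C, bond orders sum to 2 (valence 4) → 2 H
  atom 10: C, bond orders sum to 3 (valence 4) → 1 H
  atom 11: C, bond orders sum to 2 (valence 4) → 2 H
  atom 12: C, bond orders sum to 1 (valence 4) → 3 H
  atom 13: C, bond orders sum to 4 (valence 4) → 0 H
  atom 14: F (halogen, monovalent) → 0 H
  atom 15: F (halogen, monovalent) → 0 H
  atom 16: F (halogen, monovalent) → 0 H
Totals → C:10, H:15, F:3, O:3.
In Hill order: C10H15F3O3.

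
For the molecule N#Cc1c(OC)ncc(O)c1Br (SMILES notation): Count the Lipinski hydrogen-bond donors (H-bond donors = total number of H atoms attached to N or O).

Donors: find every N or O and count the H atoms it carries.
  atom 1 (N): bond orders sum to 3 → 0 H
  atom 5 (O): bond orders sum to 2 → 0 H
  atom 7 (N): bond orders sum to 3 → 0 H
  atom 10 (O): bond orders sum to 1 → 1 H
Lipinski HBD = 1.

1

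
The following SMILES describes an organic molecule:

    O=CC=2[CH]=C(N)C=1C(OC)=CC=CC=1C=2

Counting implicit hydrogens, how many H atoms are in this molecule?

11

Walk through each heavy atom and fill implicit hydrogens from standard valence (C 4, N 3, O 2, S 2, halogen 1):
  atom 1: O, bond orders sum to 2 (valence 2) → 0 H
  atom 2: C, bond orders sum to 3 (valence 4) → 1 H
  atom 3: C, bond orders sum to 4 (valence 4) → 0 H
  atom 4: C with explicit H count 1
  atom 5: C, bond orders sum to 4 (valence 4) → 0 H
  atom 6: N, bond orders sum to 1 (valence 3) → 2 H
  atom 7: C, bond orders sum to 4 (valence 4) → 0 H
  atom 8: C, bond orders sum to 4 (valence 4) → 0 H
  atom 9: O, bond orders sum to 2 (valence 2) → 0 H
  atom 10: C, bond orders sum to 1 (valence 4) → 3 H
  atom 11: C, bond orders sum to 3 (valence 4) → 1 H
  atom 12: C, bond orders sum to 3 (valence 4) → 1 H
  atom 13: C, bond orders sum to 3 (valence 4) → 1 H
  atom 14: C, bond orders sum to 4 (valence 4) → 0 H
  atom 15: C, bond orders sum to 3 (valence 4) → 1 H
Total hydrogens: 11.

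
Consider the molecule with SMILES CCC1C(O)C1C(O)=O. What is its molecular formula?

Walk through each heavy atom and fill implicit hydrogens from standard valence (C 4, N 3, O 2, S 2, halogen 1):
  atom 1: C, bond orders sum to 1 (valence 4) → 3 H
  atom 2: C, bond orders sum to 2 (valence 4) → 2 H
  atom 3: C, bond orders sum to 3 (valence 4) → 1 H
  atom 4: C, bond orders sum to 3 (valence 4) → 1 H
  atom 5: O, bond orders sum to 1 (valence 2) → 1 H
  atom 6: C, bond orders sum to 3 (valence 4) → 1 H
  atom 7: C, bond orders sum to 4 (valence 4) → 0 H
  atom 8: O, bond orders sum to 1 (valence 2) → 1 H
  atom 9: O, bond orders sum to 2 (valence 2) → 0 H
Totals → C:6, H:10, O:3.

C6H10O3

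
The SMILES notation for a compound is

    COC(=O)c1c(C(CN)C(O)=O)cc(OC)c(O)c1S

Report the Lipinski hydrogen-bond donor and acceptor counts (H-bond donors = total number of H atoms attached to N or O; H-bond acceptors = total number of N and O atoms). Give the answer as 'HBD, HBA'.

Donors: find every N or O and count the H atoms it carries.
  atom 2 (O): bond orders sum to 2 → 0 H
  atom 4 (O): bond orders sum to 2 → 0 H
  atom 9 (N): bond orders sum to 1 → 2 H
  atom 11 (O): bond orders sum to 1 → 1 H
  atom 12 (O): bond orders sum to 2 → 0 H
  atom 15 (O): bond orders sum to 2 → 0 H
  atom 18 (O): bond orders sum to 1 → 1 H
Lipinski HBD = 4.
Acceptors: N atoms = 1, O atoms = 6 → HBA = 7.

4, 7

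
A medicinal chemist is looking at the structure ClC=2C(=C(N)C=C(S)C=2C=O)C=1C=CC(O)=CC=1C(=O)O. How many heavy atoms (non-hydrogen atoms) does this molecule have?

21

Every atom symbol written in the SMILES (organic subset) is one heavy atom; implicit H are not written.
Heavy atoms by element → C:14, Cl:1, N:1, O:4, S:1.
Total: 21.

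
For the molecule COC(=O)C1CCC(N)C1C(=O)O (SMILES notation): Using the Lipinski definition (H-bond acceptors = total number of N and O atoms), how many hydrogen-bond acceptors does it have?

5

N atoms: 1; O atoms: 4.
Lipinski HBA = 1 + 4 = 5.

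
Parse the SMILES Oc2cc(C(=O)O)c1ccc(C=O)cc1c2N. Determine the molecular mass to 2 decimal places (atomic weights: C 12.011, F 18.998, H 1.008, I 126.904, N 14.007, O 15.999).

231.21 g/mol

First, the molecular formula is C12H9NO4 (counting implicit H from valence).
  C: 12 × 12.011 = 144.132
  H: 9 × 1.008 = 9.072
  N: 1 × 14.007 = 14.007
  O: 4 × 15.999 = 63.996
Sum: 12×12.011 + 9×1.008 + 1×14.007 + 4×15.999 = 231.207 → 231.21 g/mol.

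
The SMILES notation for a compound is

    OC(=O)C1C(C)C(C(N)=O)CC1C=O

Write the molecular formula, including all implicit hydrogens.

Walk through each heavy atom and fill implicit hydrogens from standard valence (C 4, N 3, O 2, S 2, halogen 1):
  atom 1: O, bond orders sum to 1 (valence 2) → 1 H
  atom 2: C, bond orders sum to 4 (valence 4) → 0 H
  atom 3: O, bond orders sum to 2 (valence 2) → 0 H
  atom 4: C, bond orders sum to 3 (valence 4) → 1 H
  atom 5: C, bond orders sum to 3 (valence 4) → 1 H
  atom 6: C, bond orders sum to 1 (valence 4) → 3 H
  atom 7: C, bond orders sum to 3 (valence 4) → 1 H
  atom 8: C, bond orders sum to 4 (valence 4) → 0 H
  atom 9: N, bond orders sum to 1 (valence 3) → 2 H
  atom 10: O, bond orders sum to 2 (valence 2) → 0 H
  atom 11: C, bond orders sum to 2 (valence 4) → 2 H
  atom 12: C, bond orders sum to 3 (valence 4) → 1 H
  atom 13: C, bond orders sum to 3 (valence 4) → 1 H
  atom 14: O, bond orders sum to 2 (valence 2) → 0 H
Totals → C:9, H:13, N:1, O:4.

C9H13NO4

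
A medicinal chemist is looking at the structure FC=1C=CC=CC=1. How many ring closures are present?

In SMILES, each pair of matching ring-closure digits denotes one ring-closing bond; the number of such bonds equals the number of independent rings.
Ring-closure bonds here: 1.

1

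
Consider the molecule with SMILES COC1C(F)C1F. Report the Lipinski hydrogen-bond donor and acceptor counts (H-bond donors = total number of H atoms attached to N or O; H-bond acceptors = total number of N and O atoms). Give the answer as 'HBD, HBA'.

Donors: find every N or O and count the H atoms it carries.
  atom 2 (O): bond orders sum to 2 → 0 H
Lipinski HBD = 0.
Acceptors: N atoms = 0, O atoms = 1 → HBA = 1.

0, 1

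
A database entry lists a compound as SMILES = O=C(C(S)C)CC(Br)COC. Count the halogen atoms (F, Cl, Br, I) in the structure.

Halogen atoms appear at heavy-atom position 8 (1×Br).
Other groups present: 1 ether, 1 ketone, 1 thiol.
Halogen count: 1.

1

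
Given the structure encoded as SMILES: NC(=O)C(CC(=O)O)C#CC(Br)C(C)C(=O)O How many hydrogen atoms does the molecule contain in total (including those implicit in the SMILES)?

12

Walk through each heavy atom and fill implicit hydrogens from standard valence (C 4, N 3, O 2, S 2, halogen 1):
  atom 1: N, bond orders sum to 1 (valence 3) → 2 H
  atom 2: C, bond orders sum to 4 (valence 4) → 0 H
  atom 3: O, bond orders sum to 2 (valence 2) → 0 H
  atom 4: C, bond orders sum to 3 (valence 4) → 1 H
  atom 5: C, bond orders sum to 2 (valence 4) → 2 H
  atom 6: C, bond orders sum to 4 (valence 4) → 0 H
  atom 7: O, bond orders sum to 2 (valence 2) → 0 H
  atom 8: O, bond orders sum to 1 (valence 2) → 1 H
  atom 9: C, bond orders sum to 4 (valence 4) → 0 H
  atom 10: C, bond orders sum to 4 (valence 4) → 0 H
  atom 11: C, bond orders sum to 3 (valence 4) → 1 H
  atom 12: Br (halogen, monovalent) → 0 H
  atom 13: C, bond orders sum to 3 (valence 4) → 1 H
  atom 14: C, bond orders sum to 1 (valence 4) → 3 H
  atom 15: C, bond orders sum to 4 (valence 4) → 0 H
  atom 16: O, bond orders sum to 2 (valence 2) → 0 H
  atom 17: O, bond orders sum to 1 (valence 2) → 1 H
Total hydrogens: 12.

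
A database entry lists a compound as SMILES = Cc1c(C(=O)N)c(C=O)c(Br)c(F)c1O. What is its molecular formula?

Walk through each heavy atom and fill implicit hydrogens from standard valence (C 4, N 3, O 2, S 2, halogen 1); for lowercase aromatic atoms, an aromatic c carries 1 H when it has two neighbours and 0 H with three, and aromatic n carries 0 H:
  atom 1: C, bond orders sum to 1 (valence 4) → 3 H
  atom 2: aromatic c, 3 neighbours → 0 H
  atom 3: aromatic c, 3 neighbours → 0 H
  atom 4: C, bond orders sum to 4 (valence 4) → 0 H
  atom 5: O, bond orders sum to 2 (valence 2) → 0 H
  atom 6: N, bond orders sum to 1 (valence 3) → 2 H
  atom 7: aromatic c, 3 neighbours → 0 H
  atom 8: C, bond orders sum to 3 (valence 4) → 1 H
  atom 9: O, bond orders sum to 2 (valence 2) → 0 H
  atom 10: aromatic c, 3 neighbours → 0 H
  atom 11: Br (halogen, monovalent) → 0 H
  atom 12: aromatic c, 3 neighbours → 0 H
  atom 13: F (halogen, monovalent) → 0 H
  atom 14: aromatic c, 3 neighbours → 0 H
  atom 15: O, bond orders sum to 1 (valence 2) → 1 H
Totals → C:9, H:7, Br:1, F:1, N:1, O:3.
In Hill order: C9H7BrFNO3.

C9H7BrFNO3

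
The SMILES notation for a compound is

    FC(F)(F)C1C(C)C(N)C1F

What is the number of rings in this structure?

1

In SMILES, each pair of matching ring-closure digits denotes one ring-closing bond; the number of such bonds equals the number of independent rings.
Ring-closure bonds here: 1.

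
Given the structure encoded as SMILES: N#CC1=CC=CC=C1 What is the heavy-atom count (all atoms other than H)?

8

Every atom symbol written in the SMILES (organic subset) is one heavy atom; implicit H are not written.
Heavy atoms by element → C:7, N:1.
Total: 8.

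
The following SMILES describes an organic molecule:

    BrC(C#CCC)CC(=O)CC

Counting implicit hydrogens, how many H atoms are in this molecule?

Walk through each heavy atom and fill implicit hydrogens from standard valence (C 4, N 3, O 2, S 2, halogen 1):
  atom 1: Br (halogen, monovalent) → 0 H
  atom 2: C, bond orders sum to 3 (valence 4) → 1 H
  atom 3: C, bond orders sum to 4 (valence 4) → 0 H
  atom 4: C, bond orders sum to 4 (valence 4) → 0 H
  atom 5: C, bond orders sum to 2 (valence 4) → 2 H
  atom 6: C, bond orders sum to 1 (valence 4) → 3 H
  atom 7: C, bond orders sum to 2 (valence 4) → 2 H
  atom 8: C, bond orders sum to 4 (valence 4) → 0 H
  atom 9: O, bond orders sum to 2 (valence 2) → 0 H
  atom 10: C, bond orders sum to 2 (valence 4) → 2 H
  atom 11: C, bond orders sum to 1 (valence 4) → 3 H
Total hydrogens: 13.

13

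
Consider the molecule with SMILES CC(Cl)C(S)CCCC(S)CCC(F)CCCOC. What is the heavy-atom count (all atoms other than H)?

19

Every atom symbol written in the SMILES (organic subset) is one heavy atom; implicit H are not written.
Heavy atoms by element → C:14, Cl:1, F:1, O:1, S:2.
Total: 19.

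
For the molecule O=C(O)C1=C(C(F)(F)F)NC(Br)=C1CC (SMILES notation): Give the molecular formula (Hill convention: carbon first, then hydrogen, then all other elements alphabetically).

C8H7BrF3NO2

Walk through each heavy atom and fill implicit hydrogens from standard valence (C 4, N 3, O 2, S 2, halogen 1):
  atom 1: O, bond orders sum to 2 (valence 2) → 0 H
  atom 2: C, bond orders sum to 4 (valence 4) → 0 H
  atom 3: O, bond orders sum to 1 (valence 2) → 1 H
  atom 4: C, bond orders sum to 4 (valence 4) → 0 H
  atom 5: C, bond orders sum to 4 (valence 4) → 0 H
  atom 6: C, bond orders sum to 4 (valence 4) → 0 H
  atom 7: F (halogen, monovalent) → 0 H
  atom 8: F (halogen, monovalent) → 0 H
  atom 9: F (halogen, monovalent) → 0 H
  atom 10: N, bond orders sum to 2 (valence 3) → 1 H
  atom 11: C, bond orders sum to 4 (valence 4) → 0 H
  atom 12: Br (halogen, monovalent) → 0 H
  atom 13: C, bond orders sum to 4 (valence 4) → 0 H
  atom 14: C, bond orders sum to 2 (valence 4) → 2 H
  atom 15: C, bond orders sum to 1 (valence 4) → 3 H
Totals → C:8, H:7, Br:1, F:3, N:1, O:2.
In Hill order: C8H7BrF3NO2.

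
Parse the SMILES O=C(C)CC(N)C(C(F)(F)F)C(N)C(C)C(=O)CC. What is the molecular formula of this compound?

C12H21F3N2O2

Walk through each heavy atom and fill implicit hydrogens from standard valence (C 4, N 3, O 2, S 2, halogen 1):
  atom 1: O, bond orders sum to 2 (valence 2) → 0 H
  atom 2: C, bond orders sum to 4 (valence 4) → 0 H
  atom 3: C, bond orders sum to 1 (valence 4) → 3 H
  atom 4: C, bond orders sum to 2 (valence 4) → 2 H
  atom 5: C, bond orders sum to 3 (valence 4) → 1 H
  atom 6: N, bond orders sum to 1 (valence 3) → 2 H
  atom 7: C, bond orders sum to 3 (valence 4) → 1 H
  atom 8: C, bond orders sum to 4 (valence 4) → 0 H
  atom 9: F (halogen, monovalent) → 0 H
  atom 10: F (halogen, monovalent) → 0 H
  atom 11: F (halogen, monovalent) → 0 H
  atom 12: C, bond orders sum to 3 (valence 4) → 1 H
  atom 13: N, bond orders sum to 1 (valence 3) → 2 H
  atom 14: C, bond orders sum to 3 (valence 4) → 1 H
  atom 15: C, bond orders sum to 1 (valence 4) → 3 H
  atom 16: C, bond orders sum to 4 (valence 4) → 0 H
  atom 17: O, bond orders sum to 2 (valence 2) → 0 H
  atom 18: C, bond orders sum to 2 (valence 4) → 2 H
  atom 19: C, bond orders sum to 1 (valence 4) → 3 H
Totals → C:12, H:21, F:3, N:2, O:2.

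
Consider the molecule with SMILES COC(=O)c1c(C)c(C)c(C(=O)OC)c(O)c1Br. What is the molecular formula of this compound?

Walk through each heavy atom and fill implicit hydrogens from standard valence (C 4, N 3, O 2, S 2, halogen 1); for lowercase aromatic atoms, an aromatic c carries 1 H when it has two neighbours and 0 H with three, and aromatic n carries 0 H:
  atom 1: C, bond orders sum to 1 (valence 4) → 3 H
  atom 2: O, bond orders sum to 2 (valence 2) → 0 H
  atom 3: C, bond orders sum to 4 (valence 4) → 0 H
  atom 4: O, bond orders sum to 2 (valence 2) → 0 H
  atom 5: aromatic c, 3 neighbours → 0 H
  atom 6: aromatic c, 3 neighbours → 0 H
  atom 7: C, bond orders sum to 1 (valence 4) → 3 H
  atom 8: aromatic c, 3 neighbours → 0 H
  atom 9: C, bond orders sum to 1 (valence 4) → 3 H
  atom 10: aromatic c, 3 neighbours → 0 H
  atom 11: C, bond orders sum to 4 (valence 4) → 0 H
  atom 12: O, bond orders sum to 2 (valence 2) → 0 H
  atom 13: O, bond orders sum to 2 (valence 2) → 0 H
  atom 14: C, bond orders sum to 1 (valence 4) → 3 H
  atom 15: aromatic c, 3 neighbours → 0 H
  atom 16: O, bond orders sum to 1 (valence 2) → 1 H
  atom 17: aromatic c, 3 neighbours → 0 H
  atom 18: Br (halogen, monovalent) → 0 H
Totals → C:12, H:13, Br:1, O:5.

C12H13BrO5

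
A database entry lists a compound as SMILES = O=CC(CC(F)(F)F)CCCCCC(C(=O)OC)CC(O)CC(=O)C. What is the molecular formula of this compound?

Walk through each heavy atom and fill implicit hydrogens from standard valence (C 4, N 3, O 2, S 2, halogen 1):
  atom 1: O, bond orders sum to 2 (valence 2) → 0 H
  atom 2: C, bond orders sum to 3 (valence 4) → 1 H
  atom 3: C, bond orders sum to 3 (valence 4) → 1 H
  atom 4: C, bond orders sum to 2 (valence 4) → 2 H
  atom 5: C, bond orders sum to 4 (valence 4) → 0 H
  atom 6: F (halogen, monovalent) → 0 H
  atom 7: F (halogen, monovalent) → 0 H
  atom 8: F (halogen, monovalent) → 0 H
  atom 9: C, bond orders sum to 2 (valence 4) → 2 H
  atom 10: C, bond orders sum to 2 (valence 4) → 2 H
  atom 11: C, bond orders sum to 2 (valence 4) → 2 H
  atom 12: C, bond orders sum to 2 (valence 4) → 2 H
  atom 13: C, bond orders sum to 2 (valence 4) → 2 H
  atom 14: C, bond orders sum to 3 (valence 4) → 1 H
  atom 15: C, bond orders sum to 4 (valence 4) → 0 H
  atom 16: O, bond orders sum to 2 (valence 2) → 0 H
  atom 17: O, bond orders sum to 2 (valence 2) → 0 H
  atom 18: C, bond orders sum to 1 (valence 4) → 3 H
  atom 19: C, bond orders sum to 2 (valence 4) → 2 H
  atom 20: C, bond orders sum to 3 (valence 4) → 1 H
  atom 21: O, bond orders sum to 1 (valence 2) → 1 H
  atom 22: C, bond orders sum to 2 (valence 4) → 2 H
  atom 23: C, bond orders sum to 4 (valence 4) → 0 H
  atom 24: O, bond orders sum to 2 (valence 2) → 0 H
  atom 25: C, bond orders sum to 1 (valence 4) → 3 H
Totals → C:17, H:27, F:3, O:5.

C17H27F3O5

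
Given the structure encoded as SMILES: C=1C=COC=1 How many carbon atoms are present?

4

Count every carbon token in the SMILES (each C, including those in ring-closure positions and inside branches).
Carbon count: 4.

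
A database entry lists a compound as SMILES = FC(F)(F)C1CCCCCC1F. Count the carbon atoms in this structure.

Count every carbon token in the SMILES (each C, including those in ring-closure positions and inside branches).
Carbon count: 8.

8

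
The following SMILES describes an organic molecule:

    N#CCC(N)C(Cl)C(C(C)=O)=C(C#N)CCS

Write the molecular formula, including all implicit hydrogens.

C11H14ClN3OS

Walk through each heavy atom and fill implicit hydrogens from standard valence (C 4, N 3, O 2, S 2, halogen 1):
  atom 1: N, bond orders sum to 3 (valence 3) → 0 H
  atom 2: C, bond orders sum to 4 (valence 4) → 0 H
  atom 3: C, bond orders sum to 2 (valence 4) → 2 H
  atom 4: C, bond orders sum to 3 (valence 4) → 1 H
  atom 5: N, bond orders sum to 1 (valence 3) → 2 H
  atom 6: C, bond orders sum to 3 (valence 4) → 1 H
  atom 7: Cl (halogen, monovalent) → 0 H
  atom 8: C, bond orders sum to 4 (valence 4) → 0 H
  atom 9: C, bond orders sum to 4 (valence 4) → 0 H
  atom 10: C, bond orders sum to 1 (valence 4) → 3 H
  atom 11: O, bond orders sum to 2 (valence 2) → 0 H
  atom 12: C, bond orders sum to 4 (valence 4) → 0 H
  atom 13: C, bond orders sum to 4 (valence 4) → 0 H
  atom 14: N, bond orders sum to 3 (valence 3) → 0 H
  atom 15: C, bond orders sum to 2 (valence 4) → 2 H
  atom 16: C, bond orders sum to 2 (valence 4) → 2 H
  atom 17: S, bond orders sum to 1 (valence 2) → 1 H
Totals → C:11, H:14, Cl:1, N:3, O:1, S:1.
In Hill order: C11H14ClN3OS.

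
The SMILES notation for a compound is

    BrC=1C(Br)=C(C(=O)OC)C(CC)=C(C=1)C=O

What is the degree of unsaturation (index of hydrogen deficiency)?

Degree of unsaturation = (number of rings) + (number of π bonds).
Ring closures in the SMILES: 1.
π bonds: 5 double bonds (each 1 DoU) → 5 DoU from unsaturation.
Total DoU = 1 + 5 = 6.

6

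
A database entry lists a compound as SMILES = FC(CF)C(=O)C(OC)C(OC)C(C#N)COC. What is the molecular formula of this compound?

Walk through each heavy atom and fill implicit hydrogens from standard valence (C 4, N 3, O 2, S 2, halogen 1):
  atom 1: F (halogen, monovalent) → 0 H
  atom 2: C, bond orders sum to 3 (valence 4) → 1 H
  atom 3: C, bond orders sum to 2 (valence 4) → 2 H
  atom 4: F (halogen, monovalent) → 0 H
  atom 5: C, bond orders sum to 4 (valence 4) → 0 H
  atom 6: O, bond orders sum to 2 (valence 2) → 0 H
  atom 7: C, bond orders sum to 3 (valence 4) → 1 H
  atom 8: O, bond orders sum to 2 (valence 2) → 0 H
  atom 9: C, bond orders sum to 1 (valence 4) → 3 H
  atom 10: C, bond orders sum to 3 (valence 4) → 1 H
  atom 11: O, bond orders sum to 2 (valence 2) → 0 H
  atom 12: C, bond orders sum to 1 (valence 4) → 3 H
  atom 13: C, bond orders sum to 3 (valence 4) → 1 H
  atom 14: C, bond orders sum to 4 (valence 4) → 0 H
  atom 15: N, bond orders sum to 3 (valence 3) → 0 H
  atom 16: C, bond orders sum to 2 (valence 4) → 2 H
  atom 17: O, bond orders sum to 2 (valence 2) → 0 H
  atom 18: C, bond orders sum to 1 (valence 4) → 3 H
Totals → C:11, H:17, F:2, N:1, O:4.
In Hill order: C11H17F2NO4.

C11H17F2NO4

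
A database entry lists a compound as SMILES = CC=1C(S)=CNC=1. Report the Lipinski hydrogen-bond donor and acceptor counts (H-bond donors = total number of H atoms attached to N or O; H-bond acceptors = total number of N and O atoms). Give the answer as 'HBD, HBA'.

Donors: find every N or O and count the H atoms it carries.
  atom 6 (N): bond orders sum to 2 → 1 H
Lipinski HBD = 1.
Acceptors: N atoms = 1, O atoms = 0 → HBA = 1.

1, 1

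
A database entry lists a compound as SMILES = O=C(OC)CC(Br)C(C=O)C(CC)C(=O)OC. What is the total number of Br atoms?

1

Scan the SMILES for Br atoms (remember two-letter symbols like Cl and Br are single atoms).
Bromine count: 1.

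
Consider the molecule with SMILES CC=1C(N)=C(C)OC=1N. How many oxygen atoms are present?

Scan the SMILES for O atoms (remember two-letter symbols like Cl and Br are single atoms).
Oxygen count: 1.

1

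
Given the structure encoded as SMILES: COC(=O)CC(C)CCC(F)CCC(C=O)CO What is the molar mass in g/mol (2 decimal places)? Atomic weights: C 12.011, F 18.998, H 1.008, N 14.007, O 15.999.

262.32 g/mol

First, the molecular formula is C13H23FO4 (counting implicit H from valence).
  C: 13 × 12.011 = 156.143
  F: 1 × 18.998 = 18.998
  H: 23 × 1.008 = 23.184
  O: 4 × 15.999 = 63.996
Sum: 13×12.011 + 1×18.998 + 23×1.008 + 4×15.999 = 262.321 → 262.32 g/mol.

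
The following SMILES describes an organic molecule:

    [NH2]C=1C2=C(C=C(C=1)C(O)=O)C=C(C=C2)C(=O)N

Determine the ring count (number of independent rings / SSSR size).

In SMILES, each pair of matching ring-closure digits denotes one ring-closing bond; the number of such bonds equals the number of independent rings.
Ring-closure bonds here: 2.

2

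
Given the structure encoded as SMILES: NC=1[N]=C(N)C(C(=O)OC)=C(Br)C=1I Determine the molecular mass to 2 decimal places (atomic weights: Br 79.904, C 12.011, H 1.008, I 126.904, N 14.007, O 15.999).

First, the molecular formula is C7H7BrIN3O2 (counting implicit H from valence).
  Br: 1 × 79.904 = 79.904
  C: 7 × 12.011 = 84.077
  H: 7 × 1.008 = 7.056
  I: 1 × 126.904 = 126.904
  N: 3 × 14.007 = 42.021
  O: 2 × 15.999 = 31.998
Sum: 1×79.904 + 7×12.011 + 7×1.008 + 1×126.904 + 3×14.007 + 2×15.999 = 371.960 → 371.96 g/mol.

371.96 g/mol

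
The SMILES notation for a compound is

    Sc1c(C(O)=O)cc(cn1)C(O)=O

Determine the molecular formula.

Walk through each heavy atom and fill implicit hydrogens from standard valence (C 4, N 3, O 2, S 2, halogen 1); for lowercase aromatic atoms, an aromatic c carries 1 H when it has two neighbours and 0 H with three, and aromatic n carries 0 H:
  atom 1: S, bond orders sum to 1 (valence 2) → 1 H
  atom 2: aromatic c, 3 neighbours → 0 H
  atom 3: aromatic c, 3 neighbours → 0 H
  atom 4: C, bond orders sum to 4 (valence 4) → 0 H
  atom 5: O, bond orders sum to 1 (valence 2) → 1 H
  atom 6: O, bond orders sum to 2 (valence 2) → 0 H
  atom 7: aromatic c, 2 neighbours → 1 H
  atom 8: aromatic c, 3 neighbours → 0 H
  atom 9: aromatic c, 2 neighbours → 1 H
  atom 10: aromatic n, 2 neighbours → 0 H
  atom 11: C, bond orders sum to 4 (valence 4) → 0 H
  atom 12: O, bond orders sum to 1 (valence 2) → 1 H
  atom 13: O, bond orders sum to 2 (valence 2) → 0 H
Totals → C:7, H:5, N:1, O:4, S:1.
In Hill order: C7H5NO4S.

C7H5NO4S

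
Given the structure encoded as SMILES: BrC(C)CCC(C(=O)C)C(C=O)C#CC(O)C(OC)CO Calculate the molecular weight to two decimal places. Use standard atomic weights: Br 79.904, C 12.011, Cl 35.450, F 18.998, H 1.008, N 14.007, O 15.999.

363.25 g/mol

First, the molecular formula is C15H23BrO5 (counting implicit H from valence).
  Br: 1 × 79.904 = 79.904
  C: 15 × 12.011 = 180.165
  H: 23 × 1.008 = 23.184
  O: 5 × 15.999 = 79.995
Sum: 1×79.904 + 15×12.011 + 23×1.008 + 5×15.999 = 363.248 → 363.25 g/mol.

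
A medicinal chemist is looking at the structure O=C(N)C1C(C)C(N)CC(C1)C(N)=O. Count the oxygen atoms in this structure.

Scan the SMILES for O atoms (remember two-letter symbols like Cl and Br are single atoms).
Oxygen count: 2.

2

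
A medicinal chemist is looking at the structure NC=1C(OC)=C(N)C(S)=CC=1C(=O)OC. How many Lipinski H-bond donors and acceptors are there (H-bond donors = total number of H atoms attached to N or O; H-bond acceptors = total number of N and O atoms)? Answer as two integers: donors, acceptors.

Donors: find every N or O and count the H atoms it carries.
  atom 1 (N): bond orders sum to 1 → 2 H
  atom 4 (O): bond orders sum to 2 → 0 H
  atom 7 (N): bond orders sum to 1 → 2 H
  atom 13 (O): bond orders sum to 2 → 0 H
  atom 14 (O): bond orders sum to 2 → 0 H
Lipinski HBD = 4.
Acceptors: N atoms = 2, O atoms = 3 → HBA = 5.

4, 5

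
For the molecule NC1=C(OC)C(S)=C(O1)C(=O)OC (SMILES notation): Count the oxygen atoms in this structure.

4

Scan the SMILES for O atoms (remember two-letter symbols like Cl and Br are single atoms).
Oxygen count: 4.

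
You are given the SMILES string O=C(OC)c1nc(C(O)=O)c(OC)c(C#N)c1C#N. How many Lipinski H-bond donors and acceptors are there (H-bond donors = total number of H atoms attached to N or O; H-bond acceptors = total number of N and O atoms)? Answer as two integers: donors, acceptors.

1, 8

Donors: find every N or O and count the H atoms it carries.
  atom 1 (O): bond orders sum to 2 → 0 H
  atom 3 (O): bond orders sum to 2 → 0 H
  atom 6 (N): bond orders sum to 3 → 0 H
  atom 9 (O): bond orders sum to 1 → 1 H
  atom 10 (O): bond orders sum to 2 → 0 H
  atom 12 (O): bond orders sum to 2 → 0 H
  atom 16 (N): bond orders sum to 3 → 0 H
  atom 19 (N): bond orders sum to 3 → 0 H
Lipinski HBD = 1.
Acceptors: N atoms = 3, O atoms = 5 → HBA = 8.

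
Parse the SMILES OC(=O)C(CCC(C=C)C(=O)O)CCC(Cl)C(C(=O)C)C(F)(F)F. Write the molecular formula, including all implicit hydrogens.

C15H20ClF3O5

Walk through each heavy atom and fill implicit hydrogens from standard valence (C 4, N 3, O 2, S 2, halogen 1):
  atom 1: O, bond orders sum to 1 (valence 2) → 1 H
  atom 2: C, bond orders sum to 4 (valence 4) → 0 H
  atom 3: O, bond orders sum to 2 (valence 2) → 0 H
  atom 4: C, bond orders sum to 3 (valence 4) → 1 H
  atom 5: C, bond orders sum to 2 (valence 4) → 2 H
  atom 6: C, bond orders sum to 2 (valence 4) → 2 H
  atom 7: C, bond orders sum to 3 (valence 4) → 1 H
  atom 8: C, bond orders sum to 3 (valence 4) → 1 H
  atom 9: C, bond orders sum to 2 (valence 4) → 2 H
  atom 10: C, bond orders sum to 4 (valence 4) → 0 H
  atom 11: O, bond orders sum to 2 (valence 2) → 0 H
  atom 12: O, bond orders sum to 1 (valence 2) → 1 H
  atom 13: C, bond orders sum to 2 (valence 4) → 2 H
  atom 14: C, bond orders sum to 2 (valence 4) → 2 H
  atom 15: C, bond orders sum to 3 (valence 4) → 1 H
  atom 16: Cl (halogen, monovalent) → 0 H
  atom 17: C, bond orders sum to 3 (valence 4) → 1 H
  atom 18: C, bond orders sum to 4 (valence 4) → 0 H
  atom 19: O, bond orders sum to 2 (valence 2) → 0 H
  atom 20: C, bond orders sum to 1 (valence 4) → 3 H
  atom 21: C, bond orders sum to 4 (valence 4) → 0 H
  atom 22: F (halogen, monovalent) → 0 H
  atom 23: F (halogen, monovalent) → 0 H
  atom 24: F (halogen, monovalent) → 0 H
Totals → C:15, H:20, Cl:1, F:3, O:5.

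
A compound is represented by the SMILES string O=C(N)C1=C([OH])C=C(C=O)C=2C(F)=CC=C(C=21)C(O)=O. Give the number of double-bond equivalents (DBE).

Degree of unsaturation = (number of rings) + (number of π bonds).
Ring closures in the SMILES: 2.
π bonds: 8 double bonds (each 1 DoU) → 8 DoU from unsaturation.
Total DoU = 2 + 8 = 10.

10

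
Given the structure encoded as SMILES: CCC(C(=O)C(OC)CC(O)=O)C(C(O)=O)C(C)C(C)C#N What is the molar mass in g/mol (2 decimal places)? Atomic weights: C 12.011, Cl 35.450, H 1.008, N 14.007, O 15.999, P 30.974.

First, the molecular formula is C15H23NO6 (counting implicit H from valence).
  C: 15 × 12.011 = 180.165
  H: 23 × 1.008 = 23.184
  N: 1 × 14.007 = 14.007
  O: 6 × 15.999 = 95.994
Sum: 15×12.011 + 23×1.008 + 1×14.007 + 6×15.999 = 313.350 → 313.35 g/mol.

313.35 g/mol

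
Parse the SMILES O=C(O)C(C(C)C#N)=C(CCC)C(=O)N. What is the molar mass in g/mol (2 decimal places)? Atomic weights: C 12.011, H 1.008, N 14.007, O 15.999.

210.23 g/mol

First, the molecular formula is C10H14N2O3 (counting implicit H from valence).
  C: 10 × 12.011 = 120.110
  H: 14 × 1.008 = 14.112
  N: 2 × 14.007 = 28.014
  O: 3 × 15.999 = 47.997
Sum: 10×12.011 + 14×1.008 + 2×14.007 + 3×15.999 = 210.233 → 210.23 g/mol.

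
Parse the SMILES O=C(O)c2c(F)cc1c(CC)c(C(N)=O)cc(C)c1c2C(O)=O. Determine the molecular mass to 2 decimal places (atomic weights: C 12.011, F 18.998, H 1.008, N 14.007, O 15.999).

First, the molecular formula is C16H14FNO5 (counting implicit H from valence).
  C: 16 × 12.011 = 192.176
  F: 1 × 18.998 = 18.998
  H: 14 × 1.008 = 14.112
  N: 1 × 14.007 = 14.007
  O: 5 × 15.999 = 79.995
Sum: 16×12.011 + 1×18.998 + 14×1.008 + 1×14.007 + 5×15.999 = 319.288 → 319.29 g/mol.

319.29 g/mol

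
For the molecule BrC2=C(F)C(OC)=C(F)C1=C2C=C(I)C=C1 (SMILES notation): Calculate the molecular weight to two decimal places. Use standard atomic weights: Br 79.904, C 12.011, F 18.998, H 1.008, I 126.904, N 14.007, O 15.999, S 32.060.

First, the molecular formula is C11H6BrF2IO (counting implicit H from valence).
  Br: 1 × 79.904 = 79.904
  C: 11 × 12.011 = 132.121
  F: 2 × 18.998 = 37.996
  H: 6 × 1.008 = 6.048
  I: 1 × 126.904 = 126.904
  O: 1 × 15.999 = 15.999
Sum: 1×79.904 + 11×12.011 + 2×18.998 + 6×1.008 + 1×126.904 + 1×15.999 = 398.972 → 398.97 g/mol.

398.97 g/mol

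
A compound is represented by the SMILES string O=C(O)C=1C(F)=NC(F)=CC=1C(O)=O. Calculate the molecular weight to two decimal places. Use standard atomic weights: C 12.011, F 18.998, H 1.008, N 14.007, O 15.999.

203.10 g/mol

First, the molecular formula is C7H3F2NO4 (counting implicit H from valence).
  C: 7 × 12.011 = 84.077
  F: 2 × 18.998 = 37.996
  H: 3 × 1.008 = 3.024
  N: 1 × 14.007 = 14.007
  O: 4 × 15.999 = 63.996
Sum: 7×12.011 + 2×18.998 + 3×1.008 + 1×14.007 + 4×15.999 = 203.100 → 203.10 g/mol.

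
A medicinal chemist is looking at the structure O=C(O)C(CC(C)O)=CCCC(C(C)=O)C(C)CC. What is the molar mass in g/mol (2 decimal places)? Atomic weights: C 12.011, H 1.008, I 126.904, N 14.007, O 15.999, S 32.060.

First, the molecular formula is C15H26O4 (counting implicit H from valence).
  C: 15 × 12.011 = 180.165
  H: 26 × 1.008 = 26.208
  O: 4 × 15.999 = 63.996
Sum: 15×12.011 + 26×1.008 + 4×15.999 = 270.369 → 270.37 g/mol.

270.37 g/mol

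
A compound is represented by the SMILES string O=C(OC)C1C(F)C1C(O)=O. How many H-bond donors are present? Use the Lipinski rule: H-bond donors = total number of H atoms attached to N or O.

1

Donors: find every N or O and count the H atoms it carries.
  atom 1 (O): bond orders sum to 2 → 0 H
  atom 3 (O): bond orders sum to 2 → 0 H
  atom 10 (O): bond orders sum to 1 → 1 H
  atom 11 (O): bond orders sum to 2 → 0 H
Lipinski HBD = 1.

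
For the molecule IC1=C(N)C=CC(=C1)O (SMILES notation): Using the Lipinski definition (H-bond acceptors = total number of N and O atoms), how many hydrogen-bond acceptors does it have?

N atoms: 1; O atoms: 1.
Lipinski HBA = 1 + 1 = 2.

2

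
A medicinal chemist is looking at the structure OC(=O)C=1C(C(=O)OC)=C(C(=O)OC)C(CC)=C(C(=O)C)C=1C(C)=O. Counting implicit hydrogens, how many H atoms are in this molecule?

Walk through each heavy atom and fill implicit hydrogens from standard valence (C 4, N 3, O 2, S 2, halogen 1):
  atom 1: O, bond orders sum to 1 (valence 2) → 1 H
  atom 2: C, bond orders sum to 4 (valence 4) → 0 H
  atom 3: O, bond orders sum to 2 (valence 2) → 0 H
  atom 4: C, bond orders sum to 4 (valence 4) → 0 H
  atom 5: C, bond orders sum to 4 (valence 4) → 0 H
  atom 6: C, bond orders sum to 4 (valence 4) → 0 H
  atom 7: O, bond orders sum to 2 (valence 2) → 0 H
  atom 8: O, bond orders sum to 2 (valence 2) → 0 H
  atom 9: C, bond orders sum to 1 (valence 4) → 3 H
  atom 10: C, bond orders sum to 4 (valence 4) → 0 H
  atom 11: C, bond orders sum to 4 (valence 4) → 0 H
  atom 12: O, bond orders sum to 2 (valence 2) → 0 H
  atom 13: O, bond orders sum to 2 (valence 2) → 0 H
  atom 14: C, bond orders sum to 1 (valence 4) → 3 H
  atom 15: C, bond orders sum to 4 (valence 4) → 0 H
  atom 16: C, bond orders sum to 2 (valence 4) → 2 H
  atom 17: C, bond orders sum to 1 (valence 4) → 3 H
  atom 18: C, bond orders sum to 4 (valence 4) → 0 H
  atom 19: C, bond orders sum to 4 (valence 4) → 0 H
  atom 20: O, bond orders sum to 2 (valence 2) → 0 H
  atom 21: C, bond orders sum to 1 (valence 4) → 3 H
  atom 22: C, bond orders sum to 4 (valence 4) → 0 H
  atom 23: C, bond orders sum to 4 (valence 4) → 0 H
  atom 24: C, bond orders sum to 1 (valence 4) → 3 H
  atom 25: O, bond orders sum to 2 (valence 2) → 0 H
Total hydrogens: 18.

18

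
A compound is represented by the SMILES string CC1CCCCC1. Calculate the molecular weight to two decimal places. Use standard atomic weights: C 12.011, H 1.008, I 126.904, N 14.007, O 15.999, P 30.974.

98.19 g/mol

First, the molecular formula is C7H14 (counting implicit H from valence).
  C: 7 × 12.011 = 84.077
  H: 14 × 1.008 = 14.112
Sum: 7×12.011 + 14×1.008 = 98.189 → 98.19 g/mol.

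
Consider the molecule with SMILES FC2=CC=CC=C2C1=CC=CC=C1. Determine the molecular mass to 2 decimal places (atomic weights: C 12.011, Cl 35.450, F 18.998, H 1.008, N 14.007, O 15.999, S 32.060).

First, the molecular formula is C12H9F (counting implicit H from valence).
  C: 12 × 12.011 = 144.132
  F: 1 × 18.998 = 18.998
  H: 9 × 1.008 = 9.072
Sum: 12×12.011 + 1×18.998 + 9×1.008 = 172.202 → 172.20 g/mol.

172.20 g/mol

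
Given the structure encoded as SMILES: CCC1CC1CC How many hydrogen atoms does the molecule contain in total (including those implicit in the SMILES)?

Walk through each heavy atom and fill implicit hydrogens from standard valence (C 4, N 3, O 2, S 2, halogen 1):
  atom 1: C, bond orders sum to 1 (valence 4) → 3 H
  atom 2: C, bond orders sum to 2 (valence 4) → 2 H
  atom 3: C, bond orders sum to 3 (valence 4) → 1 H
  atom 4: C, bond orders sum to 2 (valence 4) → 2 H
  atom 5: C, bond orders sum to 3 (valence 4) → 1 H
  atom 6: C, bond orders sum to 2 (valence 4) → 2 H
  atom 7: C, bond orders sum to 1 (valence 4) → 3 H
Total hydrogens: 14.

14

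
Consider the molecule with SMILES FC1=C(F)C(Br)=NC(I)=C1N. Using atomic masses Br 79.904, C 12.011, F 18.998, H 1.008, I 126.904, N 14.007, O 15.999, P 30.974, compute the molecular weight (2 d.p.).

First, the molecular formula is C5H2BrF2IN2 (counting implicit H from valence).
  Br: 1 × 79.904 = 79.904
  C: 5 × 12.011 = 60.055
  F: 2 × 18.998 = 37.996
  H: 2 × 1.008 = 2.016
  I: 1 × 126.904 = 126.904
  N: 2 × 14.007 = 28.014
Sum: 1×79.904 + 5×12.011 + 2×18.998 + 2×1.008 + 1×126.904 + 2×14.007 = 334.889 → 334.89 g/mol.

334.89 g/mol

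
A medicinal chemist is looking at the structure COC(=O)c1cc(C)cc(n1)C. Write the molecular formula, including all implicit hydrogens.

Walk through each heavy atom and fill implicit hydrogens from standard valence (C 4, N 3, O 2, S 2, halogen 1); for lowercase aromatic atoms, an aromatic c carries 1 H when it has two neighbours and 0 H with three, and aromatic n carries 0 H:
  atom 1: C, bond orders sum to 1 (valence 4) → 3 H
  atom 2: O, bond orders sum to 2 (valence 2) → 0 H
  atom 3: C, bond orders sum to 4 (valence 4) → 0 H
  atom 4: O, bond orders sum to 2 (valence 2) → 0 H
  atom 5: aromatic c, 3 neighbours → 0 H
  atom 6: aromatic c, 2 neighbours → 1 H
  atom 7: aromatic c, 3 neighbours → 0 H
  atom 8: C, bond orders sum to 1 (valence 4) → 3 H
  atom 9: aromatic c, 2 neighbours → 1 H
  atom 10: aromatic c, 3 neighbours → 0 H
  atom 11: aromatic n, 2 neighbours → 0 H
  atom 12: C, bond orders sum to 1 (valence 4) → 3 H
Totals → C:9, H:11, N:1, O:2.

C9H11NO2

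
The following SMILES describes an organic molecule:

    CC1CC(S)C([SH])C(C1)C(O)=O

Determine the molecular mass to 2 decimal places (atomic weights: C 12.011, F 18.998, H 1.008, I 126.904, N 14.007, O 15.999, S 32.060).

206.32 g/mol

First, the molecular formula is C8H14O2S2 (counting implicit H from valence).
  C: 8 × 12.011 = 96.088
  H: 14 × 1.008 = 14.112
  O: 2 × 15.999 = 31.998
  S: 2 × 32.060 = 64.120
Sum: 8×12.011 + 14×1.008 + 2×15.999 + 2×32.060 = 206.318 → 206.32 g/mol.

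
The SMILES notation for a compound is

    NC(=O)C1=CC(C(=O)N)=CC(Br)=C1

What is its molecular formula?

Walk through each heavy atom and fill implicit hydrogens from standard valence (C 4, N 3, O 2, S 2, halogen 1):
  atom 1: N, bond orders sum to 1 (valence 3) → 2 H
  atom 2: C, bond orders sum to 4 (valence 4) → 0 H
  atom 3: O, bond orders sum to 2 (valence 2) → 0 H
  atom 4: C, bond orders sum to 4 (valence 4) → 0 H
  atom 5: C, bond orders sum to 3 (valence 4) → 1 H
  atom 6: C, bond orders sum to 4 (valence 4) → 0 H
  atom 7: C, bond orders sum to 4 (valence 4) → 0 H
  atom 8: O, bond orders sum to 2 (valence 2) → 0 H
  atom 9: N, bond orders sum to 1 (valence 3) → 2 H
  atom 10: C, bond orders sum to 3 (valence 4) → 1 H
  atom 11: C, bond orders sum to 4 (valence 4) → 0 H
  atom 12: Br (halogen, monovalent) → 0 H
  atom 13: C, bond orders sum to 3 (valence 4) → 1 H
Totals → C:8, H:7, Br:1, N:2, O:2.

C8H7BrN2O2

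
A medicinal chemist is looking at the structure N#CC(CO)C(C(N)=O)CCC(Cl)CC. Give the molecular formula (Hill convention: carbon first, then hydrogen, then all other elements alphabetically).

Walk through each heavy atom and fill implicit hydrogens from standard valence (C 4, N 3, O 2, S 2, halogen 1):
  atom 1: N, bond orders sum to 3 (valence 3) → 0 H
  atom 2: C, bond orders sum to 4 (valence 4) → 0 H
  atom 3: C, bond orders sum to 3 (valence 4) → 1 H
  atom 4: C, bond orders sum to 2 (valence 4) → 2 H
  atom 5: O, bond orders sum to 1 (valence 2) → 1 H
  atom 6: C, bond orders sum to 3 (valence 4) → 1 H
  atom 7: C, bond orders sum to 4 (valence 4) → 0 H
  atom 8: N, bond orders sum to 1 (valence 3) → 2 H
  atom 9: O, bond orders sum to 2 (valence 2) → 0 H
  atom 10: C, bond orders sum to 2 (valence 4) → 2 H
  atom 11: C, bond orders sum to 2 (valence 4) → 2 H
  atom 12: C, bond orders sum to 3 (valence 4) → 1 H
  atom 13: Cl (halogen, monovalent) → 0 H
  atom 14: C, bond orders sum to 2 (valence 4) → 2 H
  atom 15: C, bond orders sum to 1 (valence 4) → 3 H
Totals → C:10, H:17, Cl:1, N:2, O:2.

C10H17ClN2O2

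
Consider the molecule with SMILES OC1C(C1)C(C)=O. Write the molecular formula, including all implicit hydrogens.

Walk through each heavy atom and fill implicit hydrogens from standard valence (C 4, N 3, O 2, S 2, halogen 1):
  atom 1: O, bond orders sum to 1 (valence 2) → 1 H
  atom 2: C, bond orders sum to 3 (valence 4) → 1 H
  atom 3: C, bond orders sum to 3 (valence 4) → 1 H
  atom 4: C, bond orders sum to 2 (valence 4) → 2 H
  atom 5: C, bond orders sum to 4 (valence 4) → 0 H
  atom 6: C, bond orders sum to 1 (valence 4) → 3 H
  atom 7: O, bond orders sum to 2 (valence 2) → 0 H
Totals → C:5, H:8, O:2.
In Hill order: C5H8O2.

C5H8O2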